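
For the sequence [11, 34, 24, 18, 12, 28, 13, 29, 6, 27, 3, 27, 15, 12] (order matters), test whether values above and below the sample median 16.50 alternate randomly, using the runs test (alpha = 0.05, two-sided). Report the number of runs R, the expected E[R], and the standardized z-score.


Step 1: Compute median = 16.50; label A = above, B = below.
Labels in order: BAAABABABABABB  (n_A = 7, n_B = 7)
Step 2: Count runs R = 11.
Step 3: Under H0 (random ordering), E[R] = 2*n_A*n_B/(n_A+n_B) + 1 = 2*7*7/14 + 1 = 8.0000.
        Var[R] = 2*n_A*n_B*(2*n_A*n_B - n_A - n_B) / ((n_A+n_B)^2 * (n_A+n_B-1)) = 8232/2548 = 3.2308.
        SD[R] = 1.7974.
Step 4: Continuity-corrected z = (R - 0.5 - E[R]) / SD[R] = (11 - 0.5 - 8.0000) / 1.7974 = 1.3909.
Step 5: Two-sided p-value via normal approximation = 2*(1 - Phi(|z|)) = 0.164264.
Step 6: alpha = 0.05. fail to reject H0.

R = 11, z = 1.3909, p = 0.164264, fail to reject H0.


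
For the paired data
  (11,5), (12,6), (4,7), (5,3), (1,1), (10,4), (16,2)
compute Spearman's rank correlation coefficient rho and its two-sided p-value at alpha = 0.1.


Step 1: Rank x and y separately (midranks; no ties here).
rank(x): 11->5, 12->6, 4->2, 5->3, 1->1, 10->4, 16->7
rank(y): 5->5, 6->6, 7->7, 3->3, 1->1, 4->4, 2->2
Step 2: d_i = R_x(i) - R_y(i); compute d_i^2.
  (5-5)^2=0, (6-6)^2=0, (2-7)^2=25, (3-3)^2=0, (1-1)^2=0, (4-4)^2=0, (7-2)^2=25
sum(d^2) = 50.
Step 3: rho = 1 - 6*50 / (7*(7^2 - 1)) = 1 - 300/336 = 0.107143.
Step 4: Under H0, t = rho * sqrt((n-2)/(1-rho^2)) = 0.2410 ~ t(5).
Step 5: Two-sided p-value from the t-distribution with 5 df = 0.819151.
Step 6: alpha = 0.1. fail to reject H0.

rho = 0.1071, p = 0.819151, fail to reject H0 at alpha = 0.1.


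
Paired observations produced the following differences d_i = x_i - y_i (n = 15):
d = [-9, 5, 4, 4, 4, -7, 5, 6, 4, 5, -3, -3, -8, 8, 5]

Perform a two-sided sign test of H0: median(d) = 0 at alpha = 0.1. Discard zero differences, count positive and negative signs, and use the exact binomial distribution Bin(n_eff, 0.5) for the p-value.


Step 1: Discard zero differences. Original n = 15; n_eff = number of nonzero differences = 15.
Nonzero differences (with sign): -9, +5, +4, +4, +4, -7, +5, +6, +4, +5, -3, -3, -8, +8, +5
Step 2: Count signs: positive = 10, negative = 5.
Step 3: Under H0: P(positive) = 0.5, so the number of positives S ~ Bin(15, 0.5).
Step 4: Two-sided exact p-value = sum of Bin(15,0.5) probabilities at or below the observed probability = 0.301758.
Step 5: alpha = 0.1. fail to reject H0.

n_eff = 15, pos = 10, neg = 5, p = 0.301758, fail to reject H0.


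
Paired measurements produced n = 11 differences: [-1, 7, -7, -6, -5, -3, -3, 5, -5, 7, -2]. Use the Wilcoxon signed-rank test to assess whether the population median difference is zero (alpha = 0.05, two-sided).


Step 1: Drop any zero differences (none here) and take |d_i|.
|d| = [1, 7, 7, 6, 5, 3, 3, 5, 5, 7, 2]
Step 2: Midrank |d_i| (ties get averaged ranks).
ranks: |1|->1, |7|->10, |7|->10, |6|->8, |5|->6, |3|->3.5, |3|->3.5, |5|->6, |5|->6, |7|->10, |2|->2
Step 3: Attach original signs; sum ranks with positive sign and with negative sign.
W+ = 10 + 6 + 10 = 26
W- = 1 + 10 + 8 + 6 + 3.5 + 3.5 + 6 + 2 = 40
(Check: W+ + W- = 66 should equal n(n+1)/2 = 66.)
Step 4: Test statistic W = min(W+, W-) = 26.
Step 5: Ties in |d|, so use the tie-corrected normal approximation.
        E[W] = n(n+1)/4 = 11*12/4 = 33.
        Tie groups: |d|=3 (t=2), |d|=5 (t=3), |d|=7 (t=3); sum(t^3 - t) = 54.
        Var[W] = n(n+1)(2n+1)/24 - sum(t^3-t)/48 = 3036/24 - 54/48 = 125.375.
        z = (W - E[W]) / sqrt(Var[W]) = (26 - 33) / 11.1971 = -0.6252.
        Two-sided p = 2*Phi(z) = 0.531865.
Step 6: alpha = 0.05. fail to reject H0.

W+ = 26, W- = 40, W = min = 26, p = 0.531865, fail to reject H0.


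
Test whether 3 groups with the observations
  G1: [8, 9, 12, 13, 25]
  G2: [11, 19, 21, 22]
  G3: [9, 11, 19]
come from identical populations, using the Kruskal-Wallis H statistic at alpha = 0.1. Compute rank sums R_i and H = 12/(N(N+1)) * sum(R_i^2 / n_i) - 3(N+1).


Step 1: Combine all N = 12 observations and assign midranks.
sorted (value, group, rank): (8,G1,1), (9,G1,2.5), (9,G3,2.5), (11,G2,4.5), (11,G3,4.5), (12,G1,6), (13,G1,7), (19,G2,8.5), (19,G3,8.5), (21,G2,10), (22,G2,11), (25,G1,12)
Step 2: Sum ranks within each group.
R_1 = 28.5 (n_1 = 5)
R_2 = 34 (n_2 = 4)
R_3 = 15.5 (n_3 = 3)
Step 3: H = 12/(N(N+1)) * sum(R_i^2/n_i) - 3(N+1)
     = 12/(12*13) * (28.5^2/5 + 34^2/4 + 15.5^2/3) - 3*13
     = 0.076923 * 531.533 - 39
     = 1.887179.
Step 4: Ties present; correction factor C = 1 - 18/(12^3 - 12) = 0.989510. Corrected H = 1.887179 / 0.989510 = 1.907185.
Step 5: Under H0, H ~ chi^2(2); p-value = 0.385354.
Step 6: alpha = 0.1. fail to reject H0.

H = 1.9072, df = 2, p = 0.385354, fail to reject H0.


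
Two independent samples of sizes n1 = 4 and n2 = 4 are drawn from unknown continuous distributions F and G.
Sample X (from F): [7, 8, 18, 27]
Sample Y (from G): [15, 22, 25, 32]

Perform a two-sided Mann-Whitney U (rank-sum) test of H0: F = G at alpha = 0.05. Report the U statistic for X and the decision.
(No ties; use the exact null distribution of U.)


Step 1: Combine and sort all 8 observations; assign midranks.
sorted (value, group): (7,X), (8,X), (15,Y), (18,X), (22,Y), (25,Y), (27,X), (32,Y)
ranks: 7->1, 8->2, 15->3, 18->4, 22->5, 25->6, 27->7, 32->8
Step 2: Rank sum for X: R1 = 1 + 2 + 4 + 7 = 14.
Step 3: U_X = R1 - n1(n1+1)/2 = 14 - 4*5/2 = 14 - 10 = 4.
       U_Y = n1*n2 - U_X = 16 - 4 = 12.
Step 4: No ties, so the exact null distribution of U (based on enumerating the C(8,4) = 70 equally likely rank assignments) gives the two-sided p-value.
Step 5: p-value = 0.342857; compare to alpha = 0.05. fail to reject H0.

U_X = 4, p = 0.342857, fail to reject H0 at alpha = 0.05.


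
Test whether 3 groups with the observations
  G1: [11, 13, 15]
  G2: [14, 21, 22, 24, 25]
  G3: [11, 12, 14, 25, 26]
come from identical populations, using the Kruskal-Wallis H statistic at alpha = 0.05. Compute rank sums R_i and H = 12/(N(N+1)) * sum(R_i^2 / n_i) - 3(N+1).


Step 1: Combine all N = 13 observations and assign midranks.
sorted (value, group, rank): (11,G1,1.5), (11,G3,1.5), (12,G3,3), (13,G1,4), (14,G2,5.5), (14,G3,5.5), (15,G1,7), (21,G2,8), (22,G2,9), (24,G2,10), (25,G2,11.5), (25,G3,11.5), (26,G3,13)
Step 2: Sum ranks within each group.
R_1 = 12.5 (n_1 = 3)
R_2 = 44 (n_2 = 5)
R_3 = 34.5 (n_3 = 5)
Step 3: H = 12/(N(N+1)) * sum(R_i^2/n_i) - 3(N+1)
     = 12/(13*14) * (12.5^2/3 + 44^2/5 + 34.5^2/5) - 3*14
     = 0.065934 * 677.333 - 42
     = 2.659341.
Step 4: Ties present; correction factor C = 1 - 18/(13^3 - 13) = 0.991758. Corrected H = 2.659341 / 0.991758 = 2.681440.
Step 5: Under H0, H ~ chi^2(2); p-value = 0.261657.
Step 6: alpha = 0.05. fail to reject H0.

H = 2.6814, df = 2, p = 0.261657, fail to reject H0.


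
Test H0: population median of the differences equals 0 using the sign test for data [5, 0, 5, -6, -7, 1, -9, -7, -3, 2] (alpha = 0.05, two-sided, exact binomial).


Step 1: Discard zero differences. Original n = 10; n_eff = number of nonzero differences = 9.
Nonzero differences (with sign): +5, +5, -6, -7, +1, -9, -7, -3, +2
Step 2: Count signs: positive = 4, negative = 5.
Step 3: Under H0: P(positive) = 0.5, so the number of positives S ~ Bin(9, 0.5).
Step 4: Two-sided exact p-value = sum of Bin(9,0.5) probabilities at or below the observed probability = 1.000000.
Step 5: alpha = 0.05. fail to reject H0.

n_eff = 9, pos = 4, neg = 5, p = 1.000000, fail to reject H0.


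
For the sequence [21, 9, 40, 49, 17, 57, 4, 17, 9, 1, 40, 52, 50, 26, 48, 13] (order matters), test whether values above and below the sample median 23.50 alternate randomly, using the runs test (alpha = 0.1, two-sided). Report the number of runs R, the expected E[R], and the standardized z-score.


Step 1: Compute median = 23.50; label A = above, B = below.
Labels in order: BBAABABBBBAAAAAB  (n_A = 8, n_B = 8)
Step 2: Count runs R = 7.
Step 3: Under H0 (random ordering), E[R] = 2*n_A*n_B/(n_A+n_B) + 1 = 2*8*8/16 + 1 = 9.0000.
        Var[R] = 2*n_A*n_B*(2*n_A*n_B - n_A - n_B) / ((n_A+n_B)^2 * (n_A+n_B-1)) = 14336/3840 = 3.7333.
        SD[R] = 1.9322.
Step 4: Continuity-corrected z = (R + 0.5 - E[R]) / SD[R] = (7 + 0.5 - 9.0000) / 1.9322 = -0.7763.
Step 5: Two-sided p-value via normal approximation = 2*(1 - Phi(|z|)) = 0.437558.
Step 6: alpha = 0.1. fail to reject H0.

R = 7, z = -0.7763, p = 0.437558, fail to reject H0.


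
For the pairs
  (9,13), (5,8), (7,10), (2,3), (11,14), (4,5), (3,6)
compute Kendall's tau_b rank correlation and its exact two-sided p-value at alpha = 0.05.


Step 1: Enumerate the 21 unordered pairs (i,j) with i<j and classify each by sign(x_j-x_i) * sign(y_j-y_i).
  (1,2):dx=-4,dy=-5->C; (1,3):dx=-2,dy=-3->C; (1,4):dx=-7,dy=-10->C; (1,5):dx=+2,dy=+1->C
  (1,6):dx=-5,dy=-8->C; (1,7):dx=-6,dy=-7->C; (2,3):dx=+2,dy=+2->C; (2,4):dx=-3,dy=-5->C
  (2,5):dx=+6,dy=+6->C; (2,6):dx=-1,dy=-3->C; (2,7):dx=-2,dy=-2->C; (3,4):dx=-5,dy=-7->C
  (3,5):dx=+4,dy=+4->C; (3,6):dx=-3,dy=-5->C; (3,7):dx=-4,dy=-4->C; (4,5):dx=+9,dy=+11->C
  (4,6):dx=+2,dy=+2->C; (4,7):dx=+1,dy=+3->C; (5,6):dx=-7,dy=-9->C; (5,7):dx=-8,dy=-8->C
  (6,7):dx=-1,dy=+1->D
Step 2: C = 20, D = 1, total pairs = 21.
Step 3: tau = (C - D)/(n(n-1)/2) = (20 - 1)/21 = 0.904762.
Step 4: Exact two-sided p-value (enumerate n! = 5040 permutations of y under H0): p = 0.002778.
Step 5: alpha = 0.05. reject H0.

tau_b = 0.9048 (C=20, D=1), p = 0.002778, reject H0.


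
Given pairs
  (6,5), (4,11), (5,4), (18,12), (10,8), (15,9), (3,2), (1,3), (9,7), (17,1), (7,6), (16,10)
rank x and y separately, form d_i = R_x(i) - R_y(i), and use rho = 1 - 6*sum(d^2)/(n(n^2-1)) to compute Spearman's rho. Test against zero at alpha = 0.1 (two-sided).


Step 1: Rank x and y separately (midranks; no ties here).
rank(x): 6->5, 4->3, 5->4, 18->12, 10->8, 15->9, 3->2, 1->1, 9->7, 17->11, 7->6, 16->10
rank(y): 5->5, 11->11, 4->4, 12->12, 8->8, 9->9, 2->2, 3->3, 7->7, 1->1, 6->6, 10->10
Step 2: d_i = R_x(i) - R_y(i); compute d_i^2.
  (5-5)^2=0, (3-11)^2=64, (4-4)^2=0, (12-12)^2=0, (8-8)^2=0, (9-9)^2=0, (2-2)^2=0, (1-3)^2=4, (7-7)^2=0, (11-1)^2=100, (6-6)^2=0, (10-10)^2=0
sum(d^2) = 168.
Step 3: rho = 1 - 6*168 / (12*(12^2 - 1)) = 1 - 1008/1716 = 0.412587.
Step 4: Under H0, t = rho * sqrt((n-2)/(1-rho^2)) = 1.4323 ~ t(10).
Step 5: Two-sided p-value from the t-distribution with 10 df = 0.182564.
Step 6: alpha = 0.1. fail to reject H0.

rho = 0.4126, p = 0.182564, fail to reject H0 at alpha = 0.1.


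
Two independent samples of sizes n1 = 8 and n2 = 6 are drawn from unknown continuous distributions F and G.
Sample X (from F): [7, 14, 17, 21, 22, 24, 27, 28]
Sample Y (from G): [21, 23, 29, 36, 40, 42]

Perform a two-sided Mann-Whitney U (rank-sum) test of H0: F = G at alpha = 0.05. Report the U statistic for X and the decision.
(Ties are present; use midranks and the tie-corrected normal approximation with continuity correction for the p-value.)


Step 1: Combine and sort all 14 observations; assign midranks.
sorted (value, group): (7,X), (14,X), (17,X), (21,X), (21,Y), (22,X), (23,Y), (24,X), (27,X), (28,X), (29,Y), (36,Y), (40,Y), (42,Y)
ranks: 7->1, 14->2, 17->3, 21->4.5, 21->4.5, 22->6, 23->7, 24->8, 27->9, 28->10, 29->11, 36->12, 40->13, 42->14
Step 2: Rank sum for X: R1 = 1 + 2 + 3 + 4.5 + 6 + 8 + 9 + 10 = 43.5.
Step 3: U_X = R1 - n1(n1+1)/2 = 43.5 - 8*9/2 = 43.5 - 36 = 7.5.
       U_Y = n1*n2 - U_X = 48 - 7.5 = 40.5.
Step 4: Ties are present, so use the tie-corrected normal approximation (with continuity correction) for the p-value.
Step 5: p-value = 0.038653; compare to alpha = 0.05. reject H0.

U_X = 7.5, p = 0.038653, reject H0 at alpha = 0.05.


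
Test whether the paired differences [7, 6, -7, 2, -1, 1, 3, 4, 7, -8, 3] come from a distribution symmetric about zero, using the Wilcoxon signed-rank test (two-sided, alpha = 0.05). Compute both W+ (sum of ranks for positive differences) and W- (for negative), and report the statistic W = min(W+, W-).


Step 1: Drop any zero differences (none here) and take |d_i|.
|d| = [7, 6, 7, 2, 1, 1, 3, 4, 7, 8, 3]
Step 2: Midrank |d_i| (ties get averaged ranks).
ranks: |7|->9, |6|->7, |7|->9, |2|->3, |1|->1.5, |1|->1.5, |3|->4.5, |4|->6, |7|->9, |8|->11, |3|->4.5
Step 3: Attach original signs; sum ranks with positive sign and with negative sign.
W+ = 9 + 7 + 3 + 1.5 + 4.5 + 6 + 9 + 4.5 = 44.5
W- = 9 + 1.5 + 11 = 21.5
(Check: W+ + W- = 66 should equal n(n+1)/2 = 66.)
Step 4: Test statistic W = min(W+, W-) = 21.5.
Step 5: Ties in |d|, so use the tie-corrected normal approximation.
        E[W] = n(n+1)/4 = 11*12/4 = 33.
        Tie groups: |d|=1 (t=2), |d|=3 (t=2), |d|=7 (t=3); sum(t^3 - t) = 36.
        Var[W] = n(n+1)(2n+1)/24 - sum(t^3-t)/48 = 3036/24 - 36/48 = 125.75.
        z = (W - E[W]) / sqrt(Var[W]) = (21.5 - 33) / 11.2138 = -1.0255.
        Two-sided p = 2*Phi(z) = 0.305118.
Step 6: alpha = 0.05. fail to reject H0.

W+ = 44.5, W- = 21.5, W = min = 21.5, p = 0.305118, fail to reject H0.


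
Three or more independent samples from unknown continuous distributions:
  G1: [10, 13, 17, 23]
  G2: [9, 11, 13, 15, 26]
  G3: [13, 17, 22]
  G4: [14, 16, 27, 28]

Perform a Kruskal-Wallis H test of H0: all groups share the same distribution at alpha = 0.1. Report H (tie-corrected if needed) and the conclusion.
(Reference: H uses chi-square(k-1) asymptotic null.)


Step 1: Combine all N = 16 observations and assign midranks.
sorted (value, group, rank): (9,G2,1), (10,G1,2), (11,G2,3), (13,G1,5), (13,G2,5), (13,G3,5), (14,G4,7), (15,G2,8), (16,G4,9), (17,G1,10.5), (17,G3,10.5), (22,G3,12), (23,G1,13), (26,G2,14), (27,G4,15), (28,G4,16)
Step 2: Sum ranks within each group.
R_1 = 30.5 (n_1 = 4)
R_2 = 31 (n_2 = 5)
R_3 = 27.5 (n_3 = 3)
R_4 = 47 (n_4 = 4)
Step 3: H = 12/(N(N+1)) * sum(R_i^2/n_i) - 3(N+1)
     = 12/(16*17) * (30.5^2/4 + 31^2/5 + 27.5^2/3 + 47^2/4) - 3*17
     = 0.044118 * 1229.1 - 51
     = 3.224816.
Step 4: Ties present; correction factor C = 1 - 30/(16^3 - 16) = 0.992647. Corrected H = 3.224816 / 0.992647 = 3.248704.
Step 5: Under H0, H ~ chi^2(3); p-value = 0.354846.
Step 6: alpha = 0.1. fail to reject H0.

H = 3.2487, df = 3, p = 0.354846, fail to reject H0.


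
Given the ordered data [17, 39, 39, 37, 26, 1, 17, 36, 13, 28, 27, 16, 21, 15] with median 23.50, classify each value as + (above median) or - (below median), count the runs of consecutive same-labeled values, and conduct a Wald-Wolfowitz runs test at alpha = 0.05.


Step 1: Compute median = 23.50; label A = above, B = below.
Labels in order: BAAAABBABAABBB  (n_A = 7, n_B = 7)
Step 2: Count runs R = 7.
Step 3: Under H0 (random ordering), E[R] = 2*n_A*n_B/(n_A+n_B) + 1 = 2*7*7/14 + 1 = 8.0000.
        Var[R] = 2*n_A*n_B*(2*n_A*n_B - n_A - n_B) / ((n_A+n_B)^2 * (n_A+n_B-1)) = 8232/2548 = 3.2308.
        SD[R] = 1.7974.
Step 4: Continuity-corrected z = (R + 0.5 - E[R]) / SD[R] = (7 + 0.5 - 8.0000) / 1.7974 = -0.2782.
Step 5: Two-sided p-value via normal approximation = 2*(1 - Phi(|z|)) = 0.780879.
Step 6: alpha = 0.05. fail to reject H0.

R = 7, z = -0.2782, p = 0.780879, fail to reject H0.


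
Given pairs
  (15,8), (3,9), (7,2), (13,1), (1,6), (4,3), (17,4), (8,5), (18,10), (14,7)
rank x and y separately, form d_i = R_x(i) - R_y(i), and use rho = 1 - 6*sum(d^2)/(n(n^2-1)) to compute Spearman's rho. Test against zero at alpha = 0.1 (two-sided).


Step 1: Rank x and y separately (midranks; no ties here).
rank(x): 15->8, 3->2, 7->4, 13->6, 1->1, 4->3, 17->9, 8->5, 18->10, 14->7
rank(y): 8->8, 9->9, 2->2, 1->1, 6->6, 3->3, 4->4, 5->5, 10->10, 7->7
Step 2: d_i = R_x(i) - R_y(i); compute d_i^2.
  (8-8)^2=0, (2-9)^2=49, (4-2)^2=4, (6-1)^2=25, (1-6)^2=25, (3-3)^2=0, (9-4)^2=25, (5-5)^2=0, (10-10)^2=0, (7-7)^2=0
sum(d^2) = 128.
Step 3: rho = 1 - 6*128 / (10*(10^2 - 1)) = 1 - 768/990 = 0.224242.
Step 4: Under H0, t = rho * sqrt((n-2)/(1-rho^2)) = 0.6508 ~ t(8).
Step 5: Two-sided p-value from the t-distribution with 8 df = 0.533401.
Step 6: alpha = 0.1. fail to reject H0.

rho = 0.2242, p = 0.533401, fail to reject H0 at alpha = 0.1.


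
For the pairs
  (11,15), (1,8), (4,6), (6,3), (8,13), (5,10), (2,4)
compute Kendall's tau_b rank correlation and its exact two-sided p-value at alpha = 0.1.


Step 1: Enumerate the 21 unordered pairs (i,j) with i<j and classify each by sign(x_j-x_i) * sign(y_j-y_i).
  (1,2):dx=-10,dy=-7->C; (1,3):dx=-7,dy=-9->C; (1,4):dx=-5,dy=-12->C; (1,5):dx=-3,dy=-2->C
  (1,6):dx=-6,dy=-5->C; (1,7):dx=-9,dy=-11->C; (2,3):dx=+3,dy=-2->D; (2,4):dx=+5,dy=-5->D
  (2,5):dx=+7,dy=+5->C; (2,6):dx=+4,dy=+2->C; (2,7):dx=+1,dy=-4->D; (3,4):dx=+2,dy=-3->D
  (3,5):dx=+4,dy=+7->C; (3,6):dx=+1,dy=+4->C; (3,7):dx=-2,dy=-2->C; (4,5):dx=+2,dy=+10->C
  (4,6):dx=-1,dy=+7->D; (4,7):dx=-4,dy=+1->D; (5,6):dx=-3,dy=-3->C; (5,7):dx=-6,dy=-9->C
  (6,7):dx=-3,dy=-6->C
Step 2: C = 15, D = 6, total pairs = 21.
Step 3: tau = (C - D)/(n(n-1)/2) = (15 - 6)/21 = 0.428571.
Step 4: Exact two-sided p-value (enumerate n! = 5040 permutations of y under H0): p = 0.238889.
Step 5: alpha = 0.1. fail to reject H0.

tau_b = 0.4286 (C=15, D=6), p = 0.238889, fail to reject H0.


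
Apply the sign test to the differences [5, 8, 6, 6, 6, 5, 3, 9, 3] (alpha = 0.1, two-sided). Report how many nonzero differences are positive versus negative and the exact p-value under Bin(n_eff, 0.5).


Step 1: Discard zero differences. Original n = 9; n_eff = number of nonzero differences = 9.
Nonzero differences (with sign): +5, +8, +6, +6, +6, +5, +3, +9, +3
Step 2: Count signs: positive = 9, negative = 0.
Step 3: Under H0: P(positive) = 0.5, so the number of positives S ~ Bin(9, 0.5).
Step 4: Two-sided exact p-value = sum of Bin(9,0.5) probabilities at or below the observed probability = 0.003906.
Step 5: alpha = 0.1. reject H0.

n_eff = 9, pos = 9, neg = 0, p = 0.003906, reject H0.


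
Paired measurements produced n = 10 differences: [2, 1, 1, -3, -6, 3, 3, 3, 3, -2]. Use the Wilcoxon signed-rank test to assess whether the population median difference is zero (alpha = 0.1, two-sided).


Step 1: Drop any zero differences (none here) and take |d_i|.
|d| = [2, 1, 1, 3, 6, 3, 3, 3, 3, 2]
Step 2: Midrank |d_i| (ties get averaged ranks).
ranks: |2|->3.5, |1|->1.5, |1|->1.5, |3|->7, |6|->10, |3|->7, |3|->7, |3|->7, |3|->7, |2|->3.5
Step 3: Attach original signs; sum ranks with positive sign and with negative sign.
W+ = 3.5 + 1.5 + 1.5 + 7 + 7 + 7 + 7 = 34.5
W- = 7 + 10 + 3.5 = 20.5
(Check: W+ + W- = 55 should equal n(n+1)/2 = 55.)
Step 4: Test statistic W = min(W+, W-) = 20.5.
Step 5: Ties in |d|, so use the tie-corrected normal approximation.
        E[W] = n(n+1)/4 = 10*11/4 = 27.5.
        Tie groups: |d|=1 (t=2), |d|=2 (t=2), |d|=3 (t=5); sum(t^3 - t) = 132.
        Var[W] = n(n+1)(2n+1)/24 - sum(t^3-t)/48 = 2310/24 - 132/48 = 93.5.
        z = (W - E[W]) / sqrt(Var[W]) = (20.5 - 27.5) / 9.6695 = -0.7239.
        Two-sided p = 2*Phi(z) = 0.469113.
Step 6: alpha = 0.1. fail to reject H0.

W+ = 34.5, W- = 20.5, W = min = 20.5, p = 0.469113, fail to reject H0.


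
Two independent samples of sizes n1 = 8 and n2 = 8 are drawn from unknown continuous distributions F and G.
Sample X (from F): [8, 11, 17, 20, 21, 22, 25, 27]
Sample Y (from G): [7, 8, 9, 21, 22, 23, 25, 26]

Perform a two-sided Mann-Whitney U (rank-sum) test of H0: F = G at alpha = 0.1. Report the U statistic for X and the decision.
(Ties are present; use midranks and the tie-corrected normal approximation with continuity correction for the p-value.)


Step 1: Combine and sort all 16 observations; assign midranks.
sorted (value, group): (7,Y), (8,X), (8,Y), (9,Y), (11,X), (17,X), (20,X), (21,X), (21,Y), (22,X), (22,Y), (23,Y), (25,X), (25,Y), (26,Y), (27,X)
ranks: 7->1, 8->2.5, 8->2.5, 9->4, 11->5, 17->6, 20->7, 21->8.5, 21->8.5, 22->10.5, 22->10.5, 23->12, 25->13.5, 25->13.5, 26->15, 27->16
Step 2: Rank sum for X: R1 = 2.5 + 5 + 6 + 7 + 8.5 + 10.5 + 13.5 + 16 = 69.
Step 3: U_X = R1 - n1(n1+1)/2 = 69 - 8*9/2 = 69 - 36 = 33.
       U_Y = n1*n2 - U_X = 64 - 33 = 31.
Step 4: Ties are present, so use the tie-corrected normal approximation (with continuity correction) for the p-value.
Step 5: p-value = 0.957998; compare to alpha = 0.1. fail to reject H0.

U_X = 33, p = 0.957998, fail to reject H0 at alpha = 0.1.


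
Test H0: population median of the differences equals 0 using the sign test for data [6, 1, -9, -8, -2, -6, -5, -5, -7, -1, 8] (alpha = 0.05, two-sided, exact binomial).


Step 1: Discard zero differences. Original n = 11; n_eff = number of nonzero differences = 11.
Nonzero differences (with sign): +6, +1, -9, -8, -2, -6, -5, -5, -7, -1, +8
Step 2: Count signs: positive = 3, negative = 8.
Step 3: Under H0: P(positive) = 0.5, so the number of positives S ~ Bin(11, 0.5).
Step 4: Two-sided exact p-value = sum of Bin(11,0.5) probabilities at or below the observed probability = 0.226562.
Step 5: alpha = 0.05. fail to reject H0.

n_eff = 11, pos = 3, neg = 8, p = 0.226562, fail to reject H0.


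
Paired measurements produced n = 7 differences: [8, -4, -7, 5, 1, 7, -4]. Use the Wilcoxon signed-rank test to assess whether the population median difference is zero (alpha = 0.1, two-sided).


Step 1: Drop any zero differences (none here) and take |d_i|.
|d| = [8, 4, 7, 5, 1, 7, 4]
Step 2: Midrank |d_i| (ties get averaged ranks).
ranks: |8|->7, |4|->2.5, |7|->5.5, |5|->4, |1|->1, |7|->5.5, |4|->2.5
Step 3: Attach original signs; sum ranks with positive sign and with negative sign.
W+ = 7 + 4 + 1 + 5.5 = 17.5
W- = 2.5 + 5.5 + 2.5 = 10.5
(Check: W+ + W- = 28 should equal n(n+1)/2 = 28.)
Step 4: Test statistic W = min(W+, W-) = 10.5.
Step 5: Ties in |d|, so use the tie-corrected normal approximation.
        E[W] = n(n+1)/4 = 7*8/4 = 14.
        Tie groups: |d|=4 (t=2), |d|=7 (t=2); sum(t^3 - t) = 12.
        Var[W] = n(n+1)(2n+1)/24 - sum(t^3-t)/48 = 840/24 - 12/48 = 34.75.
        z = (W - E[W]) / sqrt(Var[W]) = (10.5 - 14) / 5.8949 = -0.5937.
        Two-sided p = 2*Phi(z) = 0.552691.
Step 6: alpha = 0.1. fail to reject H0.

W+ = 17.5, W- = 10.5, W = min = 10.5, p = 0.552691, fail to reject H0.


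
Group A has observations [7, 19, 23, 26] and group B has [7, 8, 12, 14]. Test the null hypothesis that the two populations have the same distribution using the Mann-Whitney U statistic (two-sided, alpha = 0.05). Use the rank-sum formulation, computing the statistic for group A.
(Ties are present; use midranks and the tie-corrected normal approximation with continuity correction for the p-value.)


Step 1: Combine and sort all 8 observations; assign midranks.
sorted (value, group): (7,X), (7,Y), (8,Y), (12,Y), (14,Y), (19,X), (23,X), (26,X)
ranks: 7->1.5, 7->1.5, 8->3, 12->4, 14->5, 19->6, 23->7, 26->8
Step 2: Rank sum for X: R1 = 1.5 + 6 + 7 + 8 = 22.5.
Step 3: U_X = R1 - n1(n1+1)/2 = 22.5 - 4*5/2 = 22.5 - 10 = 12.5.
       U_Y = n1*n2 - U_X = 16 - 12.5 = 3.5.
Step 4: Ties are present, so use the tie-corrected normal approximation (with continuity correction) for the p-value.
Step 5: p-value = 0.245383; compare to alpha = 0.05. fail to reject H0.

U_X = 12.5, p = 0.245383, fail to reject H0 at alpha = 0.05.


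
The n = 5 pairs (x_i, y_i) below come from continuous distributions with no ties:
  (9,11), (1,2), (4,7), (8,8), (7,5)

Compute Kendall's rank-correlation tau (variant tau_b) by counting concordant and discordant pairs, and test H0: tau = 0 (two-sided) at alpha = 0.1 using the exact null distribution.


Step 1: Enumerate the 10 unordered pairs (i,j) with i<j and classify each by sign(x_j-x_i) * sign(y_j-y_i).
  (1,2):dx=-8,dy=-9->C; (1,3):dx=-5,dy=-4->C; (1,4):dx=-1,dy=-3->C; (1,5):dx=-2,dy=-6->C
  (2,3):dx=+3,dy=+5->C; (2,4):dx=+7,dy=+6->C; (2,5):dx=+6,dy=+3->C; (3,4):dx=+4,dy=+1->C
  (3,5):dx=+3,dy=-2->D; (4,5):dx=-1,dy=-3->C
Step 2: C = 9, D = 1, total pairs = 10.
Step 3: tau = (C - D)/(n(n-1)/2) = (9 - 1)/10 = 0.800000.
Step 4: Exact two-sided p-value (enumerate n! = 120 permutations of y under H0): p = 0.083333.
Step 5: alpha = 0.1. reject H0.

tau_b = 0.8000 (C=9, D=1), p = 0.083333, reject H0.


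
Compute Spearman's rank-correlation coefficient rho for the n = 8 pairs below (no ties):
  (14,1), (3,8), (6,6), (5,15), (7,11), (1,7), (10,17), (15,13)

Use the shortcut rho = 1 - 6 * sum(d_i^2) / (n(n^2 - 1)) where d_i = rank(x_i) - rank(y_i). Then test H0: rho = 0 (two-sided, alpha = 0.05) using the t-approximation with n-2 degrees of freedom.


Step 1: Rank x and y separately (midranks; no ties here).
rank(x): 14->7, 3->2, 6->4, 5->3, 7->5, 1->1, 10->6, 15->8
rank(y): 1->1, 8->4, 6->2, 15->7, 11->5, 7->3, 17->8, 13->6
Step 2: d_i = R_x(i) - R_y(i); compute d_i^2.
  (7-1)^2=36, (2-4)^2=4, (4-2)^2=4, (3-7)^2=16, (5-5)^2=0, (1-3)^2=4, (6-8)^2=4, (8-6)^2=4
sum(d^2) = 72.
Step 3: rho = 1 - 6*72 / (8*(8^2 - 1)) = 1 - 432/504 = 0.142857.
Step 4: Under H0, t = rho * sqrt((n-2)/(1-rho^2)) = 0.3536 ~ t(6).
Step 5: Two-sided p-value from the t-distribution with 6 df = 0.735765.
Step 6: alpha = 0.05. fail to reject H0.

rho = 0.1429, p = 0.735765, fail to reject H0 at alpha = 0.05.


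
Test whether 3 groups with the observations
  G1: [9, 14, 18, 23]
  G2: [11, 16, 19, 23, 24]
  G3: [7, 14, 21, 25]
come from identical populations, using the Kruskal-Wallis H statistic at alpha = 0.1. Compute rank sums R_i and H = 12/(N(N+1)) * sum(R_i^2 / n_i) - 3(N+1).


Step 1: Combine all N = 13 observations and assign midranks.
sorted (value, group, rank): (7,G3,1), (9,G1,2), (11,G2,3), (14,G1,4.5), (14,G3,4.5), (16,G2,6), (18,G1,7), (19,G2,8), (21,G3,9), (23,G1,10.5), (23,G2,10.5), (24,G2,12), (25,G3,13)
Step 2: Sum ranks within each group.
R_1 = 24 (n_1 = 4)
R_2 = 39.5 (n_2 = 5)
R_3 = 27.5 (n_3 = 4)
Step 3: H = 12/(N(N+1)) * sum(R_i^2/n_i) - 3(N+1)
     = 12/(13*14) * (24^2/4 + 39.5^2/5 + 27.5^2/4) - 3*14
     = 0.065934 * 645.112 - 42
     = 0.534890.
Step 4: Ties present; correction factor C = 1 - 12/(13^3 - 13) = 0.994505. Corrected H = 0.534890 / 0.994505 = 0.537845.
Step 5: Under H0, H ~ chi^2(2); p-value = 0.764202.
Step 6: alpha = 0.1. fail to reject H0.

H = 0.5378, df = 2, p = 0.764202, fail to reject H0.


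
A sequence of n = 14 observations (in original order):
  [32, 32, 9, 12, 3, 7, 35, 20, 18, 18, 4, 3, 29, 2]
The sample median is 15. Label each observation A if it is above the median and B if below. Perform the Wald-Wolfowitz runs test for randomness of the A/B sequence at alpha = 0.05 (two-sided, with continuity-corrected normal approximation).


Step 1: Compute median = 15; label A = above, B = below.
Labels in order: AABBBBAAAABBAB  (n_A = 7, n_B = 7)
Step 2: Count runs R = 6.
Step 3: Under H0 (random ordering), E[R] = 2*n_A*n_B/(n_A+n_B) + 1 = 2*7*7/14 + 1 = 8.0000.
        Var[R] = 2*n_A*n_B*(2*n_A*n_B - n_A - n_B) / ((n_A+n_B)^2 * (n_A+n_B-1)) = 8232/2548 = 3.2308.
        SD[R] = 1.7974.
Step 4: Continuity-corrected z = (R + 0.5 - E[R]) / SD[R] = (6 + 0.5 - 8.0000) / 1.7974 = -0.8345.
Step 5: Two-sided p-value via normal approximation = 2*(1 - Phi(|z|)) = 0.403986.
Step 6: alpha = 0.05. fail to reject H0.

R = 6, z = -0.8345, p = 0.403986, fail to reject H0.


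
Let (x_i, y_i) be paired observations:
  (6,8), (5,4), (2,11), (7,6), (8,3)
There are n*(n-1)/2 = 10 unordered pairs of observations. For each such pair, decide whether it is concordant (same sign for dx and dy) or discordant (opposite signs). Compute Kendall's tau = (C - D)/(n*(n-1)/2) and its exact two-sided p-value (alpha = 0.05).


Step 1: Enumerate the 10 unordered pairs (i,j) with i<j and classify each by sign(x_j-x_i) * sign(y_j-y_i).
  (1,2):dx=-1,dy=-4->C; (1,3):dx=-4,dy=+3->D; (1,4):dx=+1,dy=-2->D; (1,5):dx=+2,dy=-5->D
  (2,3):dx=-3,dy=+7->D; (2,4):dx=+2,dy=+2->C; (2,5):dx=+3,dy=-1->D; (3,4):dx=+5,dy=-5->D
  (3,5):dx=+6,dy=-8->D; (4,5):dx=+1,dy=-3->D
Step 2: C = 2, D = 8, total pairs = 10.
Step 3: tau = (C - D)/(n(n-1)/2) = (2 - 8)/10 = -0.600000.
Step 4: Exact two-sided p-value (enumerate n! = 120 permutations of y under H0): p = 0.233333.
Step 5: alpha = 0.05. fail to reject H0.

tau_b = -0.6000 (C=2, D=8), p = 0.233333, fail to reject H0.


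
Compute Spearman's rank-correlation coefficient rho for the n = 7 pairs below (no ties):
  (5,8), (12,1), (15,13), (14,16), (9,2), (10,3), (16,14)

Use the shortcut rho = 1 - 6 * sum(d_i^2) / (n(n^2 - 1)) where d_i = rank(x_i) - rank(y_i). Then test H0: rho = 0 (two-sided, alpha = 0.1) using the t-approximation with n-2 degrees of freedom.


Step 1: Rank x and y separately (midranks; no ties here).
rank(x): 5->1, 12->4, 15->6, 14->5, 9->2, 10->3, 16->7
rank(y): 8->4, 1->1, 13->5, 16->7, 2->2, 3->3, 14->6
Step 2: d_i = R_x(i) - R_y(i); compute d_i^2.
  (1-4)^2=9, (4-1)^2=9, (6-5)^2=1, (5-7)^2=4, (2-2)^2=0, (3-3)^2=0, (7-6)^2=1
sum(d^2) = 24.
Step 3: rho = 1 - 6*24 / (7*(7^2 - 1)) = 1 - 144/336 = 0.571429.
Step 4: Under H0, t = rho * sqrt((n-2)/(1-rho^2)) = 1.5570 ~ t(5).
Step 5: Two-sided p-value from the t-distribution with 5 df = 0.180202.
Step 6: alpha = 0.1. fail to reject H0.

rho = 0.5714, p = 0.180202, fail to reject H0 at alpha = 0.1.


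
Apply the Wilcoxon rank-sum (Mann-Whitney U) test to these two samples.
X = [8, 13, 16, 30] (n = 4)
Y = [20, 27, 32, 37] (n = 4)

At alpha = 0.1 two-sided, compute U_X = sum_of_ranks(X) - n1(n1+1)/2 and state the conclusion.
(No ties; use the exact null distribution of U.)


Step 1: Combine and sort all 8 observations; assign midranks.
sorted (value, group): (8,X), (13,X), (16,X), (20,Y), (27,Y), (30,X), (32,Y), (37,Y)
ranks: 8->1, 13->2, 16->3, 20->4, 27->5, 30->6, 32->7, 37->8
Step 2: Rank sum for X: R1 = 1 + 2 + 3 + 6 = 12.
Step 3: U_X = R1 - n1(n1+1)/2 = 12 - 4*5/2 = 12 - 10 = 2.
       U_Y = n1*n2 - U_X = 16 - 2 = 14.
Step 4: No ties, so the exact null distribution of U (based on enumerating the C(8,4) = 70 equally likely rank assignments) gives the two-sided p-value.
Step 5: p-value = 0.114286; compare to alpha = 0.1. fail to reject H0.

U_X = 2, p = 0.114286, fail to reject H0 at alpha = 0.1.


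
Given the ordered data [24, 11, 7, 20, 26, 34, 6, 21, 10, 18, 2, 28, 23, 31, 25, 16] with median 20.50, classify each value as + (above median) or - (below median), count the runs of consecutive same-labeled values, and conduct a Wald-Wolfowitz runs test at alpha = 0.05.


Step 1: Compute median = 20.50; label A = above, B = below.
Labels in order: ABBBAABABBBAAAAB  (n_A = 8, n_B = 8)
Step 2: Count runs R = 8.
Step 3: Under H0 (random ordering), E[R] = 2*n_A*n_B/(n_A+n_B) + 1 = 2*8*8/16 + 1 = 9.0000.
        Var[R] = 2*n_A*n_B*(2*n_A*n_B - n_A - n_B) / ((n_A+n_B)^2 * (n_A+n_B-1)) = 14336/3840 = 3.7333.
        SD[R] = 1.9322.
Step 4: Continuity-corrected z = (R + 0.5 - E[R]) / SD[R] = (8 + 0.5 - 9.0000) / 1.9322 = -0.2588.
Step 5: Two-sided p-value via normal approximation = 2*(1 - Phi(|z|)) = 0.795809.
Step 6: alpha = 0.05. fail to reject H0.

R = 8, z = -0.2588, p = 0.795809, fail to reject H0.


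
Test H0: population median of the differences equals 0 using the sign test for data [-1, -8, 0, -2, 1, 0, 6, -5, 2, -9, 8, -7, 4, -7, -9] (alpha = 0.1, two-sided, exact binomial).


Step 1: Discard zero differences. Original n = 15; n_eff = number of nonzero differences = 13.
Nonzero differences (with sign): -1, -8, -2, +1, +6, -5, +2, -9, +8, -7, +4, -7, -9
Step 2: Count signs: positive = 5, negative = 8.
Step 3: Under H0: P(positive) = 0.5, so the number of positives S ~ Bin(13, 0.5).
Step 4: Two-sided exact p-value = sum of Bin(13,0.5) probabilities at or below the observed probability = 0.581055.
Step 5: alpha = 0.1. fail to reject H0.

n_eff = 13, pos = 5, neg = 8, p = 0.581055, fail to reject H0.


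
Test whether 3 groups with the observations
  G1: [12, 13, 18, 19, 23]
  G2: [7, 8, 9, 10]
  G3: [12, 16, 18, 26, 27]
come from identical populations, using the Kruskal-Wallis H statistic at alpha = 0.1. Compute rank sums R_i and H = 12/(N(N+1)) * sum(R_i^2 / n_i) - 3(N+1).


Step 1: Combine all N = 14 observations and assign midranks.
sorted (value, group, rank): (7,G2,1), (8,G2,2), (9,G2,3), (10,G2,4), (12,G1,5.5), (12,G3,5.5), (13,G1,7), (16,G3,8), (18,G1,9.5), (18,G3,9.5), (19,G1,11), (23,G1,12), (26,G3,13), (27,G3,14)
Step 2: Sum ranks within each group.
R_1 = 45 (n_1 = 5)
R_2 = 10 (n_2 = 4)
R_3 = 50 (n_3 = 5)
Step 3: H = 12/(N(N+1)) * sum(R_i^2/n_i) - 3(N+1)
     = 12/(14*15) * (45^2/5 + 10^2/4 + 50^2/5) - 3*15
     = 0.057143 * 930 - 45
     = 8.142857.
Step 4: Ties present; correction factor C = 1 - 12/(14^3 - 14) = 0.995604. Corrected H = 8.142857 / 0.995604 = 8.178808.
Step 5: Under H0, H ~ chi^2(2); p-value = 0.016749.
Step 6: alpha = 0.1. reject H0.

H = 8.1788, df = 2, p = 0.016749, reject H0.


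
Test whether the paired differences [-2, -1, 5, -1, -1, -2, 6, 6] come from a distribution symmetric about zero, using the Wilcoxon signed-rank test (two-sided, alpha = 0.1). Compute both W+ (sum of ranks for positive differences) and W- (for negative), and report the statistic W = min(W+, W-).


Step 1: Drop any zero differences (none here) and take |d_i|.
|d| = [2, 1, 5, 1, 1, 2, 6, 6]
Step 2: Midrank |d_i| (ties get averaged ranks).
ranks: |2|->4.5, |1|->2, |5|->6, |1|->2, |1|->2, |2|->4.5, |6|->7.5, |6|->7.5
Step 3: Attach original signs; sum ranks with positive sign and with negative sign.
W+ = 6 + 7.5 + 7.5 = 21
W- = 4.5 + 2 + 2 + 2 + 4.5 = 15
(Check: W+ + W- = 36 should equal n(n+1)/2 = 36.)
Step 4: Test statistic W = min(W+, W-) = 15.
Step 5: Ties in |d|, so use the tie-corrected normal approximation.
        E[W] = n(n+1)/4 = 8*9/4 = 18.
        Tie groups: |d|=1 (t=3), |d|=2 (t=2), |d|=6 (t=2); sum(t^3 - t) = 36.
        Var[W] = n(n+1)(2n+1)/24 - sum(t^3-t)/48 = 1224/24 - 36/48 = 50.25.
        z = (W - E[W]) / sqrt(Var[W]) = (15 - 18) / 7.0887 = -0.4232.
        Two-sided p = 2*Phi(z) = 0.672144.
Step 6: alpha = 0.1. fail to reject H0.

W+ = 21, W- = 15, W = min = 15, p = 0.672144, fail to reject H0.


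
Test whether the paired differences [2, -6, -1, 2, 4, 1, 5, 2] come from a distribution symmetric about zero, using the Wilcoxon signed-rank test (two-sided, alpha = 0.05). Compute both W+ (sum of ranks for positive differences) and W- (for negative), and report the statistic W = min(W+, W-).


Step 1: Drop any zero differences (none here) and take |d_i|.
|d| = [2, 6, 1, 2, 4, 1, 5, 2]
Step 2: Midrank |d_i| (ties get averaged ranks).
ranks: |2|->4, |6|->8, |1|->1.5, |2|->4, |4|->6, |1|->1.5, |5|->7, |2|->4
Step 3: Attach original signs; sum ranks with positive sign and with negative sign.
W+ = 4 + 4 + 6 + 1.5 + 7 + 4 = 26.5
W- = 8 + 1.5 = 9.5
(Check: W+ + W- = 36 should equal n(n+1)/2 = 36.)
Step 4: Test statistic W = min(W+, W-) = 9.5.
Step 5: Ties in |d|, so use the tie-corrected normal approximation.
        E[W] = n(n+1)/4 = 8*9/4 = 18.
        Tie groups: |d|=1 (t=2), |d|=2 (t=3); sum(t^3 - t) = 30.
        Var[W] = n(n+1)(2n+1)/24 - sum(t^3-t)/48 = 1224/24 - 30/48 = 50.375.
        z = (W - E[W]) / sqrt(Var[W]) = (9.5 - 18) / 7.0975 = -1.1976.
        Two-sided p = 2*Phi(z) = 0.231073.
Step 6: alpha = 0.05. fail to reject H0.

W+ = 26.5, W- = 9.5, W = min = 9.5, p = 0.231073, fail to reject H0.


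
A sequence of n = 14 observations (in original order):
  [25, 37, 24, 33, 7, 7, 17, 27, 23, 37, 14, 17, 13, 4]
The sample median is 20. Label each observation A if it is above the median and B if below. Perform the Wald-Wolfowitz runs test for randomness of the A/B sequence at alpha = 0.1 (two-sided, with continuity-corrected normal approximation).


Step 1: Compute median = 20; label A = above, B = below.
Labels in order: AAAABBBAAABBBB  (n_A = 7, n_B = 7)
Step 2: Count runs R = 4.
Step 3: Under H0 (random ordering), E[R] = 2*n_A*n_B/(n_A+n_B) + 1 = 2*7*7/14 + 1 = 8.0000.
        Var[R] = 2*n_A*n_B*(2*n_A*n_B - n_A - n_B) / ((n_A+n_B)^2 * (n_A+n_B-1)) = 8232/2548 = 3.2308.
        SD[R] = 1.7974.
Step 4: Continuity-corrected z = (R + 0.5 - E[R]) / SD[R] = (4 + 0.5 - 8.0000) / 1.7974 = -1.9472.
Step 5: Two-sided p-value via normal approximation = 2*(1 - Phi(|z|)) = 0.051508.
Step 6: alpha = 0.1. reject H0.

R = 4, z = -1.9472, p = 0.051508, reject H0.


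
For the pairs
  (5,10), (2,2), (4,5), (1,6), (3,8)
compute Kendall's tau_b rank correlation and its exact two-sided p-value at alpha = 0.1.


Step 1: Enumerate the 10 unordered pairs (i,j) with i<j and classify each by sign(x_j-x_i) * sign(y_j-y_i).
  (1,2):dx=-3,dy=-8->C; (1,3):dx=-1,dy=-5->C; (1,4):dx=-4,dy=-4->C; (1,5):dx=-2,dy=-2->C
  (2,3):dx=+2,dy=+3->C; (2,4):dx=-1,dy=+4->D; (2,5):dx=+1,dy=+6->C; (3,4):dx=-3,dy=+1->D
  (3,5):dx=-1,dy=+3->D; (4,5):dx=+2,dy=+2->C
Step 2: C = 7, D = 3, total pairs = 10.
Step 3: tau = (C - D)/(n(n-1)/2) = (7 - 3)/10 = 0.400000.
Step 4: Exact two-sided p-value (enumerate n! = 120 permutations of y under H0): p = 0.483333.
Step 5: alpha = 0.1. fail to reject H0.

tau_b = 0.4000 (C=7, D=3), p = 0.483333, fail to reject H0.


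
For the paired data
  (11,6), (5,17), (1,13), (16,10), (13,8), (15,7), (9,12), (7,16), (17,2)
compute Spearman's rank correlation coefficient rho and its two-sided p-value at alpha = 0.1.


Step 1: Rank x and y separately (midranks; no ties here).
rank(x): 11->5, 5->2, 1->1, 16->8, 13->6, 15->7, 9->4, 7->3, 17->9
rank(y): 6->2, 17->9, 13->7, 10->5, 8->4, 7->3, 12->6, 16->8, 2->1
Step 2: d_i = R_x(i) - R_y(i); compute d_i^2.
  (5-2)^2=9, (2-9)^2=49, (1-7)^2=36, (8-5)^2=9, (6-4)^2=4, (7-3)^2=16, (4-6)^2=4, (3-8)^2=25, (9-1)^2=64
sum(d^2) = 216.
Step 3: rho = 1 - 6*216 / (9*(9^2 - 1)) = 1 - 1296/720 = -0.800000.
Step 4: Under H0, t = rho * sqrt((n-2)/(1-rho^2)) = -3.5277 ~ t(7).
Step 5: Two-sided p-value from the t-distribution with 7 df = 0.009628.
Step 6: alpha = 0.1. reject H0.

rho = -0.8000, p = 0.009628, reject H0 at alpha = 0.1.


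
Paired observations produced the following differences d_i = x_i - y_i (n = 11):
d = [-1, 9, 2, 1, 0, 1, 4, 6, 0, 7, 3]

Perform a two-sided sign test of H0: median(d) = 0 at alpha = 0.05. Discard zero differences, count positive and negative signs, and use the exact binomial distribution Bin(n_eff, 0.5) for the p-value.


Step 1: Discard zero differences. Original n = 11; n_eff = number of nonzero differences = 9.
Nonzero differences (with sign): -1, +9, +2, +1, +1, +4, +6, +7, +3
Step 2: Count signs: positive = 8, negative = 1.
Step 3: Under H0: P(positive) = 0.5, so the number of positives S ~ Bin(9, 0.5).
Step 4: Two-sided exact p-value = sum of Bin(9,0.5) probabilities at or below the observed probability = 0.039062.
Step 5: alpha = 0.05. reject H0.

n_eff = 9, pos = 8, neg = 1, p = 0.039062, reject H0.


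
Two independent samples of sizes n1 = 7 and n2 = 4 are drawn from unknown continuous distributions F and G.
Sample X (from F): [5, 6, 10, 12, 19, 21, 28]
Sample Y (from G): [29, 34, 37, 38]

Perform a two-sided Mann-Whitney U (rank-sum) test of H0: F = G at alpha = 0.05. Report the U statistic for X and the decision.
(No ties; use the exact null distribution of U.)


Step 1: Combine and sort all 11 observations; assign midranks.
sorted (value, group): (5,X), (6,X), (10,X), (12,X), (19,X), (21,X), (28,X), (29,Y), (34,Y), (37,Y), (38,Y)
ranks: 5->1, 6->2, 10->3, 12->4, 19->5, 21->6, 28->7, 29->8, 34->9, 37->10, 38->11
Step 2: Rank sum for X: R1 = 1 + 2 + 3 + 4 + 5 + 6 + 7 = 28.
Step 3: U_X = R1 - n1(n1+1)/2 = 28 - 7*8/2 = 28 - 28 = 0.
       U_Y = n1*n2 - U_X = 28 - 0 = 28.
Step 4: No ties, so the exact null distribution of U (based on enumerating the C(11,7) = 330 equally likely rank assignments) gives the two-sided p-value.
Step 5: p-value = 0.006061; compare to alpha = 0.05. reject H0.

U_X = 0, p = 0.006061, reject H0 at alpha = 0.05.


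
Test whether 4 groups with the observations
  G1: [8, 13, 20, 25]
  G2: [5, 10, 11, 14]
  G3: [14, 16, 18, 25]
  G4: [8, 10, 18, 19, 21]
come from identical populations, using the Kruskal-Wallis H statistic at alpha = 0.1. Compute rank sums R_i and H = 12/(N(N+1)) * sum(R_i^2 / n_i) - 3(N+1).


Step 1: Combine all N = 17 observations and assign midranks.
sorted (value, group, rank): (5,G2,1), (8,G1,2.5), (8,G4,2.5), (10,G2,4.5), (10,G4,4.5), (11,G2,6), (13,G1,7), (14,G2,8.5), (14,G3,8.5), (16,G3,10), (18,G3,11.5), (18,G4,11.5), (19,G4,13), (20,G1,14), (21,G4,15), (25,G1,16.5), (25,G3,16.5)
Step 2: Sum ranks within each group.
R_1 = 40 (n_1 = 4)
R_2 = 20 (n_2 = 4)
R_3 = 46.5 (n_3 = 4)
R_4 = 46.5 (n_4 = 5)
Step 3: H = 12/(N(N+1)) * sum(R_i^2/n_i) - 3(N+1)
     = 12/(17*18) * (40^2/4 + 20^2/4 + 46.5^2/4 + 46.5^2/5) - 3*18
     = 0.039216 * 1473.01 - 54
     = 3.765196.
Step 4: Ties present; correction factor C = 1 - 30/(17^3 - 17) = 0.993873. Corrected H = 3.765196 / 0.993873 = 3.788409.
Step 5: Under H0, H ~ chi^2(3); p-value = 0.285237.
Step 6: alpha = 0.1. fail to reject H0.

H = 3.7884, df = 3, p = 0.285237, fail to reject H0.
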